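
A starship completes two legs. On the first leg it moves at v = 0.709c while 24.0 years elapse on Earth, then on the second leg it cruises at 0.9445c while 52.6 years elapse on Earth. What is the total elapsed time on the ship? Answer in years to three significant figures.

Leg 1: γ = 1/√(1 − 0.709²) = 1/√0.4973 = 1.418; τ_1 = 24.0/1.418 = 16.93 years.
Leg 2: γ = 1/√(1 − 0.9445²) = 1/√0.1079 = 3.044; τ_2 = 52.6/3.044 = 17.28 years.
Total: 16.93 + 17.28 years.

τ = 34.2 years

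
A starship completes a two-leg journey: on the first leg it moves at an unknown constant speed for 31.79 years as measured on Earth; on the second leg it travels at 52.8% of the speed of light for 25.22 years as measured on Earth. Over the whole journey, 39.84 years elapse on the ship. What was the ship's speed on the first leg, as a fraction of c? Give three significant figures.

Leg 1: speed unknown; τ_1 = 31.79/γ_1.
Leg 2: β = 0.528; γ = 1/√(1 − 0.528²) = 1/√0.7212 = 1.178; τ_2 = 25.22/1.178 = 21.42 years.
Total proper time: τ_1 + 21.42 = 39.84, so τ_1 = 39.84 − 21.42 = 18.42 years.
γ_1 = 31.79/18.42 = 1.726; β = √(1 − 1/γ²) = √0.6642.

β = 0.815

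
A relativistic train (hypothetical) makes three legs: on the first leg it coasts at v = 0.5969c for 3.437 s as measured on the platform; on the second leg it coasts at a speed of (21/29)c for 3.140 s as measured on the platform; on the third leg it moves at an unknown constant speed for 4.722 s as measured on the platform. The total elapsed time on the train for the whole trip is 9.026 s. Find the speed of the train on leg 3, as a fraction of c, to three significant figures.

β = 0.495

Leg 1: γ = 1/√(1 − 0.5969²) = 1/√0.6437 = 1.246; τ_1 = 3.437/1.246 = 2.758 s.
Leg 2: γ = 1/√(1 − (21/29)²) = 29/20 = 1.450; τ_2 = 3.140/1.450 = 2.166 s.
Leg 3: speed unknown; τ_3 = 4.722/γ_3.
Total proper time: 2.758 + 2.166 + τ_3 = 9.026, so τ_3 = 9.026 − 4.923 = 4.103 s.
γ_3 = 4.722/4.103 = 1.151; β = √(1 − 1/γ²) = √0.2450.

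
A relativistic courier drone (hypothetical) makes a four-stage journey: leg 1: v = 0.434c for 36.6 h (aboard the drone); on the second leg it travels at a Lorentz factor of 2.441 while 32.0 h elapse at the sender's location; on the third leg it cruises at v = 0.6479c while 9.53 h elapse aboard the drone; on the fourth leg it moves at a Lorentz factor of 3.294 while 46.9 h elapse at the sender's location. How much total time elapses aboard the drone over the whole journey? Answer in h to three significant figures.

τ = 73.5 h

Leg 1: 36.6 h is already measured aboard the drone.
Leg 2: γ = 2.441; τ_2 = 32.0/2.441 = 13.11 h.
Leg 3: 9.53 h is already measured aboard the drone.
Leg 4: γ = 3.294; τ_4 = 46.9/3.294 = 14.24 h.
Total: 36.60 + 13.11 + 9.530 + 14.24 h.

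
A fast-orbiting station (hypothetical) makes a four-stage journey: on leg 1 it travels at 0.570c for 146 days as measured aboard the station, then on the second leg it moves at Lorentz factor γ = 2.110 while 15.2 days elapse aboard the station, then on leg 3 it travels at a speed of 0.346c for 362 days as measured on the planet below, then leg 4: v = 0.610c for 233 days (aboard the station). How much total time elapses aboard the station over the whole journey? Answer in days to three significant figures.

Leg 1: 146 days is already measured aboard the station.
Leg 2: 15.2 days is already measured aboard the station.
Leg 3: γ = 1/√(1 − 0.346²) = 1/√0.8803 = 1.066; τ_3 = 362/1.066 = 339.6 days.
Leg 4: 233 days is already measured aboard the station.
Total: 146.0 + 15.20 + 339.6 + 233.0 days.

τ = 734 days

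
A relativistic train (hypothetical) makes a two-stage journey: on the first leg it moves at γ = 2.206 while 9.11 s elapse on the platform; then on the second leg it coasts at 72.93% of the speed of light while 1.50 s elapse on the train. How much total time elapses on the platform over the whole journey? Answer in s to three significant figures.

Δt = 11.3 s

Leg 1: 9.11 s is already measured on the platform.
Leg 2: β = 0.7293; γ = 1/√(1 − 0.7293²) = 1/√0.4681 = 1.462; Δt_2 = 1.462 × 1.50 = 2.192 s.
Total: 9.110 + 2.192 s.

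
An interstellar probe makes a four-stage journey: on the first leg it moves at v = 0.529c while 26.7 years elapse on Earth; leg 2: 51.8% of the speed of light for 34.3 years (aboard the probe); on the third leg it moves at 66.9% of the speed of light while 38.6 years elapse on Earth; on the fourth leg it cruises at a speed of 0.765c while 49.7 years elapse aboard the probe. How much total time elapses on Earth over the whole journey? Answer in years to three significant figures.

Δt = 183 years

Leg 1: 26.7 years is already measured on Earth.
Leg 2: β = 0.518; γ = 1/√(1 − 0.518²) = 1/√0.7317 = 1.169; Δt_2 = 1.169 × 34.3 = 40.10 years.
Leg 3: 38.6 years is already measured on Earth.
Leg 4: γ = 1/√(1 − 0.765²) = 1/√0.4148 = 1.553; Δt_4 = 1.553 × 49.7 = 77.17 years.
Total: 26.70 + 40.10 + 38.60 + 77.17 years.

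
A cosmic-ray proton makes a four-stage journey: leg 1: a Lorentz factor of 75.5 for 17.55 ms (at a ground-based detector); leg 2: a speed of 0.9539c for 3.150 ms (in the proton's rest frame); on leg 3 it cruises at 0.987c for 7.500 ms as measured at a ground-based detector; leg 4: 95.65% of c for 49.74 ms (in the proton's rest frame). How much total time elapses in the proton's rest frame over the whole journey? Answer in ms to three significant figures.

τ = 54.3 ms

Leg 1: γ = 75.5; τ_1 = 17.55/75.50 = 0.2325 ms.
Leg 2: 3.150 ms is already measured in the proton's rest frame.
Leg 3: γ = 1/√(1 − 0.987²) = 1/√0.02583 = 6.222; τ_3 = 7.500/6.222 = 1.205 ms.
Leg 4: 49.74 ms is already measured in the proton's rest frame.
Total: 0.2325 + 3.150 + 1.205 + 49.74 ms.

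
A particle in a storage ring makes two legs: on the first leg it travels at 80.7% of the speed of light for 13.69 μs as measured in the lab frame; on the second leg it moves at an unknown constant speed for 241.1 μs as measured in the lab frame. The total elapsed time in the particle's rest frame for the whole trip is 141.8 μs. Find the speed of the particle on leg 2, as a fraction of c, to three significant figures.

Leg 1: β = 0.807; γ = 1/√(1 − 0.807²) = 1/√0.3488 = 1.693; τ_1 = 13.69/1.693 = 8.085 μs.
Leg 2: speed unknown; τ_2 = 241.1/γ_2.
Total proper time: 8.085 + τ_2 = 141.8, so τ_2 = 141.8 − 8.085 = 133.7 μs.
γ_2 = 241.1/133.7 = 1.803; β = √(1 − 1/γ²) = √0.6924.

β = 0.832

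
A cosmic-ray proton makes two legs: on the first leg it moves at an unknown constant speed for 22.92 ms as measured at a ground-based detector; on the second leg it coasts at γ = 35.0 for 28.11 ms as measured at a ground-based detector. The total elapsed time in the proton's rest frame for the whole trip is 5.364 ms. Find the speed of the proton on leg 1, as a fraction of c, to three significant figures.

Leg 1: speed unknown; τ_1 = 22.92/γ_1.
Leg 2: γ = 35.0; τ_2 = 28.11/35.00 = 0.8031 ms.
Total proper time: τ_1 + 0.8031 = 5.364, so τ_1 = 5.364 − 0.8031 = 4.561 ms.
γ_1 = 22.92/4.561 = 5.025; β = √(1 − 1/γ²) = √0.9604.

β = 0.980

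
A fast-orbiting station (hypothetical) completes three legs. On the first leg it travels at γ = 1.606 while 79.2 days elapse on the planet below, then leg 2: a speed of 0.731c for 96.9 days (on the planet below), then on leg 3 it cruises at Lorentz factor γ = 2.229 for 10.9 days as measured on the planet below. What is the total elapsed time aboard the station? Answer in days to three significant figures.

τ = 120 days

Leg 1: γ = 1.606; τ_1 = 79.2/1.606 = 49.32 days.
Leg 2: γ = 1/√(1 − 0.731²) = 1/√0.4656 = 1.465; τ_2 = 96.9/1.465 = 66.12 days.
Leg 3: γ = 2.229; τ_3 = 10.9/2.229 = 4.890 days.
Total: 49.32 + 66.12 + 4.890 days.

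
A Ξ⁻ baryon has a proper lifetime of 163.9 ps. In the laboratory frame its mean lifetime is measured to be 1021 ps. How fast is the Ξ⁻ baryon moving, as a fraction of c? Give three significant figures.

β = 0.987

γ = Δt/τ₀ = 1021/163.9 = 6.229
β = √(1 − 1/γ²) = √(1 − 0.02577) = √0.9742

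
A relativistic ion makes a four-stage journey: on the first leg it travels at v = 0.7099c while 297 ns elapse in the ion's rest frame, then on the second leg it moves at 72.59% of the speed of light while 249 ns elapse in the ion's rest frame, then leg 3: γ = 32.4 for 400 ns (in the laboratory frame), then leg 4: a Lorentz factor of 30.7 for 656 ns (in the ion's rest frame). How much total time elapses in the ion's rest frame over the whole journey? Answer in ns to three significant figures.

τ = 1210 ns

Leg 1: 297 ns is already measured in the ion's rest frame.
Leg 2: 249 ns is already measured in the ion's rest frame.
Leg 3: γ = 32.4; τ_3 = 400/32.40 = 12.35 ns.
Leg 4: 656 ns is already measured in the ion's rest frame.
Total: 297.0 + 249.0 + 12.35 + 656.0 ns.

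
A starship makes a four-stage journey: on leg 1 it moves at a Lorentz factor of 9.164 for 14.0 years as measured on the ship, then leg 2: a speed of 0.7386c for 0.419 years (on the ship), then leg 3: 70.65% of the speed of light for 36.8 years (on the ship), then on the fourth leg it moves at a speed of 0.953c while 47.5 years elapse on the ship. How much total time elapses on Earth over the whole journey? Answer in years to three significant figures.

Leg 1: γ = 9.164; Δt_1 = 9.164 × 14.0 = 128.3 years.
Leg 2: γ = 1/√(1 − 0.7386²) = 1/√0.4545 = 1.483; Δt_2 = 1.483 × 0.419 = 0.6215 years.
Leg 3: β = 0.7065; γ = 1/√(1 − 0.7065²) = 1/√0.5009 = 1.413; Δt_3 = 1.413 × 36.8 = 52.00 years.
Leg 4: γ = 1/√(1 − 0.953²) = 1/√0.09179 = 3.301; Δt_4 = 3.301 × 47.5 = 156.8 years.
Total: 128.3 + 0.6215 + 52.00 + 156.8 years.

Δt = 338 years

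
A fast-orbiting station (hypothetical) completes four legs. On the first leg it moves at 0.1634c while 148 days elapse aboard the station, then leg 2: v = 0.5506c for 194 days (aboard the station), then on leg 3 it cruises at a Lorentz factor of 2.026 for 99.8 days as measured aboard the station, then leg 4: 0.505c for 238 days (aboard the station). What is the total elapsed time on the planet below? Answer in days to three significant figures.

Leg 1: γ = 1/√(1 − 0.1634²) = 1/√0.9733 = 1.014; Δt_1 = 1.014 × 148 = 150.0 days.
Leg 2: γ = 1/√(1 − 0.5506²) = 1/√0.6968 = 1.198; Δt_2 = 1.198 × 194 = 232.4 days.
Leg 3: γ = 2.026; Δt_3 = 2.026 × 99.8 = 202.2 days.
Leg 4: γ = 1/√(1 − 0.505²) = 1/√0.7450 = 1.159; Δt_4 = 1.159 × 238 = 275.7 days.
Total: 150.0 + 232.4 + 202.2 + 275.7 days.

Δt = 860 days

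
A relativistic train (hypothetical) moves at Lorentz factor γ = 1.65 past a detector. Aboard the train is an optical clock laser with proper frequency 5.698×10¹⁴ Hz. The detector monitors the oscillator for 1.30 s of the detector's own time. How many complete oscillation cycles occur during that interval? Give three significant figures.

N = 4.49×10¹⁴

γ = 1.65
During 1.30 s of lab time, the oscillator's proper time advances by τ = Δt/γ = 1.30/1.650 = 0.7879 s = 7.879×10⁻¹ s.
N = f × τ = 5.698×10¹⁴ × 7.879×10⁻¹ = 4.489×10¹⁴.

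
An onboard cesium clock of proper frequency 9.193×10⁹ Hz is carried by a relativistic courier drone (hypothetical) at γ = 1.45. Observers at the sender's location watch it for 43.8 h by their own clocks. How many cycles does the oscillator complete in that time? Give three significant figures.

N = 1.00×10¹⁵

γ = 1.45
During 43.8 h of lab time, the oscillator's proper time advances by τ = Δt/γ = 43.8/1.450 = 30.21 h = 1.087×10⁵ s.
N = f × τ = 9.193×10⁹ × 1.087×10⁵ = 9.997×10¹⁴.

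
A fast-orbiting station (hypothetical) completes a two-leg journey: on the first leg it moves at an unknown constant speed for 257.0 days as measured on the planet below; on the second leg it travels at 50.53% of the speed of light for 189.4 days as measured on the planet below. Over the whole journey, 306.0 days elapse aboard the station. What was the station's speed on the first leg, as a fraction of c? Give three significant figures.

Leg 1: speed unknown; τ_1 = 257.0/γ_1.
Leg 2: β = 0.5053; γ = 1/√(1 − 0.5053²) = 1/√0.7447 = 1.159; τ_2 = 189.4/1.159 = 163.4 days.
Total proper time: τ_1 + 163.4 = 306.0, so τ_1 = 306.0 − 163.4 = 142.6 days.
γ_1 = 257.0/142.6 = 1.803; β = √(1 − 1/γ²) = √0.6923.

β = 0.832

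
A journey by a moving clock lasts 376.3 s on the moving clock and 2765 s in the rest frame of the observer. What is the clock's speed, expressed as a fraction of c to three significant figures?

The proper time is measured on the moving clock (both events occur at the clock's location); Δt is measured in the rest frame of the observer. γ = Δt/τ = 2765/376.3 = 7.348.
β = √(1 − 1/γ²) = √(1 − 0.01852) = √0.9815

β = 0.991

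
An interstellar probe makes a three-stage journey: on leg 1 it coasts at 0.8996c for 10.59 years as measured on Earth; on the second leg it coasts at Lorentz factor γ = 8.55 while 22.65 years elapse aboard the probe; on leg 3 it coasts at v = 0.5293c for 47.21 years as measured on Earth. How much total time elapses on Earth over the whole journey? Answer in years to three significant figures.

Leg 1: 10.59 years is already measured on Earth.
Leg 2: γ = 8.55; Δt_2 = 8.550 × 22.65 = 193.7 years.
Leg 3: 47.21 years is already measured on Earth.
Total: 10.59 + 193.7 + 47.21 years.

Δt = 251 years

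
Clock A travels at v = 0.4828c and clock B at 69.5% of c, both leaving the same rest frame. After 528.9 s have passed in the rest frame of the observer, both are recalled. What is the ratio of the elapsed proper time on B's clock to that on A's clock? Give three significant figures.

A: γ = 1/√(1 − 0.4828²) = 1/√0.7669 = 1.142. B: β = 0.695; γ = 1/√(1 − 0.695²) = 1/√0.5170 = 1.391.
τ_A/τ_B = γ_B/γ_A = 1.391/1.142 = 1.218, so τ_B/τ_A = 0.8210.

τ_B/τ_A = 0.821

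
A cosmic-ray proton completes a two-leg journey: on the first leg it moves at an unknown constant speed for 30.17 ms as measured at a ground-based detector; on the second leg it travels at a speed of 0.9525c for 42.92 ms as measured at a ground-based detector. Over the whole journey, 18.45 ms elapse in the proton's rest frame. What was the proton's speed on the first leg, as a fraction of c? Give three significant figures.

Leg 1: speed unknown; τ_1 = 30.17/γ_1.
Leg 2: γ = 1/√(1 − 0.9525²) = 1/√0.09274 = 3.284; τ_2 = 42.92/3.284 = 13.07 ms.
Total proper time: τ_1 + 13.07 = 18.45, so τ_1 = 18.45 − 13.07 = 5.379 ms.
γ_1 = 30.17/5.379 = 5.609; β = √(1 − 1/γ²) = √0.9682.

β = 0.984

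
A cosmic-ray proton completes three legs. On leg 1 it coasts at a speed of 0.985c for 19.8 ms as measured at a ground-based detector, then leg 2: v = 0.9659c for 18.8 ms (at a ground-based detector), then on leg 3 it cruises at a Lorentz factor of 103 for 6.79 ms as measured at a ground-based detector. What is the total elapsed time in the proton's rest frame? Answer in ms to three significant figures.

τ = 8.35 ms

Leg 1: γ = 1/√(1 − 0.985²) = 1/√0.02977 = 5.795; τ_1 = 19.8/5.795 = 3.417 ms.
Leg 2: γ = 1/√(1 − 0.9659²) = 1/√0.06704 = 3.862; τ_2 = 18.8/3.862 = 4.868 ms.
Leg 3: γ = 103; τ_3 = 6.79/103.0 = 0.06592 ms.
Total: 3.417 + 4.868 + 0.06592 ms.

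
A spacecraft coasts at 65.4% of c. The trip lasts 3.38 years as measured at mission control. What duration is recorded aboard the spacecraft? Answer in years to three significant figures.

β = 0.654; γ = 1/√(1 − 0.654²) = 1/√0.5723 = 1.322
The interval measured at mission control is the dilated one; the clock aboard the spacecraft measures the proper time τ = Δt/γ = 3.38/1.322 years.

τ = 2.56 years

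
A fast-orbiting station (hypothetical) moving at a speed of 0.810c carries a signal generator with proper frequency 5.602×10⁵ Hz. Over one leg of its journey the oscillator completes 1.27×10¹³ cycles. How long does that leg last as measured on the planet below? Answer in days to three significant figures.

γ = 1/√(1 − 0.810²) = 1/√0.3439 = 1.705
Proper time for N cycles: τ = N/f = 1.27×10¹³/(5.602×10⁵) = 2.267×10⁷ s = 262.4 days.
Lab-frame duration Δt = γτ = 1.705 × 262.4 = 447.4 days.

Δt = 447 days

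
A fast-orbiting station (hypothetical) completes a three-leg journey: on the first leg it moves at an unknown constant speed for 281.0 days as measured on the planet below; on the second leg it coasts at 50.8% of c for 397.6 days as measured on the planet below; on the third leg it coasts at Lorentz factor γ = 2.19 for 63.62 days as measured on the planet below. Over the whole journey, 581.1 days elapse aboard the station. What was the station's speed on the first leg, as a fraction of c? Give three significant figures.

Leg 1: speed unknown; τ_1 = 281.0/γ_1.
Leg 2: β = 0.508; γ = 1/√(1 − 0.508²) = 1/√0.7419 = 1.161; τ_2 = 397.6/1.161 = 342.5 days.
Leg 3: γ = 2.19; τ_3 = 63.62/2.190 = 29.05 days.
Total proper time: τ_1 + 342.5 + 29.05 = 581.1, so τ_1 = 581.1 − 371.5 = 209.6 days.
γ_1 = 281.0/209.6 = 1.341; β = √(1 − 1/γ²) = √0.4438.

β = 0.666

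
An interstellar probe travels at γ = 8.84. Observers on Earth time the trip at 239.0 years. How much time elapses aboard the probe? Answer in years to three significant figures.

τ = 27.0 years

γ = 8.84
The interval measured on Earth is the dilated one; the clock aboard the probe measures the proper time τ = Δt/γ = 239.0/8.840 years.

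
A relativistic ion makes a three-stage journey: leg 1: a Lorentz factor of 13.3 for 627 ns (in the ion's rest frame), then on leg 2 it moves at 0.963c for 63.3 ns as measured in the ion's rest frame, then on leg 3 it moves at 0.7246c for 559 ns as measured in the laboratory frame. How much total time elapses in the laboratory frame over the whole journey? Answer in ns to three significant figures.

Δt = 9130 ns

Leg 1: γ = 13.3; Δt_1 = 13.30 × 627 = 8339 ns.
Leg 2: γ = 1/√(1 − 0.963²) = 1/√0.07263 = 3.711; Δt_2 = 3.711 × 63.3 = 234.9 ns.
Leg 3: 559 ns is already measured in the laboratory frame.
Total: 8339 + 234.9 + 559.0 ns.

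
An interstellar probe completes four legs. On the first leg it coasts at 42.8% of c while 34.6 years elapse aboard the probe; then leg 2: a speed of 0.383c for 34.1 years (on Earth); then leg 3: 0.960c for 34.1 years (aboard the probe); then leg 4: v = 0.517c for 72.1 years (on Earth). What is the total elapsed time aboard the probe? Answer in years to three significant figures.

τ = 162 years

Leg 1: 34.6 years is already measured aboard the probe.
Leg 2: γ = 1/√(1 − 0.383²) = 1/√0.8533 = 1.083; τ_2 = 34.1/1.083 = 31.50 years.
Leg 3: 34.1 years is already measured aboard the probe.
Leg 4: γ = 1/√(1 − 0.517²) = 1/√0.7327 = 1.168; τ_4 = 72.1/1.168 = 61.72 years.
Total: 34.60 + 31.50 + 34.10 + 61.72 years.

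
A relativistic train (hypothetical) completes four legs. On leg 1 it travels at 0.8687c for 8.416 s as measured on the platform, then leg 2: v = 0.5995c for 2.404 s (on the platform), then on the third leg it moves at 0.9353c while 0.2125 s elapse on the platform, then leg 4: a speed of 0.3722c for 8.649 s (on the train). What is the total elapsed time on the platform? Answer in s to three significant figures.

Leg 1: 8.416 s is already measured on the platform.
Leg 2: 2.404 s is already measured on the platform.
Leg 3: 0.2125 s is already measured on the platform.
Leg 4: γ = 1/√(1 − 0.3722²) = 1/√0.8615 = 1.077; Δt_4 = 1.077 × 8.649 = 9.319 s.
Total: 8.416 + 2.404 + 0.2125 + 9.319 s.

Δt = 20.4 s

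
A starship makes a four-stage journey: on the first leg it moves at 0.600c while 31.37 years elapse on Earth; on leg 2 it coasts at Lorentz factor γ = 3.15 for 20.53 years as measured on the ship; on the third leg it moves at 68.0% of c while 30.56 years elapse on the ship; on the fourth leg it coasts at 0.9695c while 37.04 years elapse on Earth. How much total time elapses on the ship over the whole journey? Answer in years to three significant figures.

Leg 1: γ = 1/√(1 − 0.600²) = 5/4 = 1.250; τ_1 = 31.37/1.250 = 25.10 years.
Leg 2: 20.53 years is already measured on the ship.
Leg 3: 30.56 years is already measured on the ship.
Leg 4: γ = 1/√(1 − 0.9695²) = 1/√0.06007 = 4.080; τ_4 = 37.04/4.080 = 9.078 years.
Total: 25.10 + 20.53 + 30.56 + 9.078 years.

τ = 85.3 years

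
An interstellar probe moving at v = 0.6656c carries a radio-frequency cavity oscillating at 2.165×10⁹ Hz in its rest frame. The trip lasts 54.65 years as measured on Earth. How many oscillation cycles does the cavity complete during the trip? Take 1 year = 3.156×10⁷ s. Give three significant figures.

N = 2.79×10¹⁸

γ = 1/√(1 − 0.6656²) = 1/√0.5570 = 1.340
The oscillator's own cycle count is N = f × τ where τ is the proper time aboard the probe. τ = Δt/γ = 54.65/1.340 = 40.79 years = 1.287×10⁹ s.
N = 2.165×10⁹ × 1.287×10⁹ = 2.787×10¹⁸.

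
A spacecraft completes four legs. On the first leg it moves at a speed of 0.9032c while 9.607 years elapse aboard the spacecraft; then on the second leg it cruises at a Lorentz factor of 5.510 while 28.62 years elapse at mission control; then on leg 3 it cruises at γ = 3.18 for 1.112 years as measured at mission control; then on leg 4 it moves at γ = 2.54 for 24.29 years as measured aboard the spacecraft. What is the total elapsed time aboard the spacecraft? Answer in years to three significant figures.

Leg 1: 9.607 years is already measured aboard the spacecraft.
Leg 2: γ = 5.510; τ_2 = 28.62/5.510 = 5.194 years.
Leg 3: γ = 3.18; τ_3 = 1.112/3.180 = 0.3497 years.
Leg 4: 24.29 years is already measured aboard the spacecraft.
Total: 9.607 + 5.194 + 0.3497 + 24.29 years.

τ = 39.4 years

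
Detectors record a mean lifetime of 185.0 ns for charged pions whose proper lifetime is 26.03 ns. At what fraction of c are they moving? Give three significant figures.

v = 0.990c

γ = Δt/τ₀ = 185.0/26.03 = 7.107
β = √(1 − 1/γ²) = √(1 − 0.01980) = √0.9802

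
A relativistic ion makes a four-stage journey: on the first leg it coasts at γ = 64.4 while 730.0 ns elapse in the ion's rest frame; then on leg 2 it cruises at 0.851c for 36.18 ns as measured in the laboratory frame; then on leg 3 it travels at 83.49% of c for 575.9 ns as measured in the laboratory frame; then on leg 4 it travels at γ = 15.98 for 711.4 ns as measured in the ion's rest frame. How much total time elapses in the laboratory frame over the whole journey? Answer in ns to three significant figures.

Δt = 5.90×10⁴ ns

Leg 1: γ = 64.4; Δt_1 = 64.40 × 730.0 = 4.701×10⁴ ns.
Leg 2: 36.18 ns is already measured in the laboratory frame.
Leg 3: 575.9 ns is already measured in the laboratory frame.
Leg 4: γ = 15.98; Δt_4 = 15.98 × 711.4 = 1.137×10⁴ ns.
Total: 4.701×10⁴ + 36.18 + 575.9 + 1.137×10⁴ ns.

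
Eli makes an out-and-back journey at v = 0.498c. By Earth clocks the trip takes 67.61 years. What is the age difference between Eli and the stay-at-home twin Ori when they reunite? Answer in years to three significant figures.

Δt − τ = 8.98 years

γ = 1/√(1 − 0.498²) = 1/√0.7520 = 1.153
Eli's elapsed proper time: τ = 67.61/1.153 = 58.63 years.
Age gap = Δt − τ = 67.61 − 58.63 years.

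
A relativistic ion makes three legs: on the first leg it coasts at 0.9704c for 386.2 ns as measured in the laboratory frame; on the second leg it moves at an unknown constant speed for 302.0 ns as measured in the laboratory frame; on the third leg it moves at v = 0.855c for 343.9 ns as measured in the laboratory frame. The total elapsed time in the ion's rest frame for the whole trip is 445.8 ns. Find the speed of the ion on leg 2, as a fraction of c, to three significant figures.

β = 0.817

Leg 1: γ = 1/√(1 − 0.9704²) = 1/√0.05832 = 4.141; τ_1 = 386.2/4.141 = 93.27 ns.
Leg 2: speed unknown; τ_2 = 302.0/γ_2.
Leg 3: γ = 1/√(1 − 0.855²) = 1/√0.2690 = 1.928; τ_3 = 343.9/1.928 = 178.4 ns.
Total proper time: 93.27 + τ_2 + 178.4 = 445.8, so τ_2 = 445.8 − 271.6 = 174.2 ns.
γ_2 = 302.0/174.2 = 1.734; β = √(1 − 1/γ²) = √0.6674.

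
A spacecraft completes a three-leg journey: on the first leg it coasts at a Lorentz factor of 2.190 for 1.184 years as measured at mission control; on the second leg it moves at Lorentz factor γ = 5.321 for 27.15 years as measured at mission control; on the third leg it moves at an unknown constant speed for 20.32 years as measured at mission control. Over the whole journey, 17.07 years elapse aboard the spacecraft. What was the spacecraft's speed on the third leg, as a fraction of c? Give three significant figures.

Leg 1: γ = 2.190; τ_1 = 1.184/2.190 = 0.5406 years.
Leg 2: γ = 5.321; τ_2 = 27.15/5.321 = 5.102 years.
Leg 3: speed unknown; τ_3 = 20.32/γ_3.
Total proper time: 0.5406 + 5.102 + τ_3 = 17.07, so τ_3 = 17.07 − 5.643 = 11.43 years.
γ_3 = 20.32/11.43 = 1.778; β = √(1 − 1/γ²) = √0.6838.

β = 0.827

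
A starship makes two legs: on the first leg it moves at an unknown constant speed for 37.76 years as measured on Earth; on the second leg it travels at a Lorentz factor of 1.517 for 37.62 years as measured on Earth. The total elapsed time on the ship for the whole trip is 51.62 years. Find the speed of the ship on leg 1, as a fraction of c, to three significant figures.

β = 0.704

Leg 1: speed unknown; τ_1 = 37.76/γ_1.
Leg 2: γ = 1.517; τ_2 = 37.62/1.517 = 24.80 years.
Total proper time: τ_1 + 24.80 = 51.62, so τ_1 = 51.62 − 24.80 = 26.82 years.
γ_1 = 37.76/26.82 = 1.408; β = √(1 − 1/γ²) = √0.4955.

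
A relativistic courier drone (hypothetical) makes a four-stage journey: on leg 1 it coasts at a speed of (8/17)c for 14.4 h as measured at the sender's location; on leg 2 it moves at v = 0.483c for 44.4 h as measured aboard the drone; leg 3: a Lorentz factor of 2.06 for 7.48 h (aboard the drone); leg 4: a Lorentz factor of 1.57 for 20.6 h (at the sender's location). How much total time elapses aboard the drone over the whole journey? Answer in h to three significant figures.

τ = 77.7 h

Leg 1: γ = 1/√(1 − (8/17)²) = 17/15 ≈ 1.133; τ_1 = 14.4/1.133 = 12.71 h.
Leg 2: 44.4 h is already measured aboard the drone.
Leg 3: 7.48 h is already measured aboard the drone.
Leg 4: γ = 1.57; τ_4 = 20.6/1.570 = 13.12 h.
Total: 12.71 + 44.40 + 7.480 + 13.12 h.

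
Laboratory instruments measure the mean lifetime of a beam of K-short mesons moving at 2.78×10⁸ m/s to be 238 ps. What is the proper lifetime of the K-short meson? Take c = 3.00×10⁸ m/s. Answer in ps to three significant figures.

β = 2.78×10⁸/3.00×10⁸ = 0.9267; γ = 1/√(1 − 0.9267²) = 2.660
The lab-frame lifetime is the dilated interval; the proper lifetime is τ₀ = Δt/γ = 238/2.660 ps.

τ₀ = 89.5 ps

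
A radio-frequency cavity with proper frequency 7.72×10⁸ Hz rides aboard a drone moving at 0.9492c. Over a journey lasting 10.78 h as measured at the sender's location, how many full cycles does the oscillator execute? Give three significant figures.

γ = 1/√(1 − 0.9492²) = 1/√0.09902 = 3.178
The oscillator's own cycle count is N = f × τ where τ is the proper time aboard the drone. τ = Δt/γ = 10.78/3.178 = 3.392 h = 1.221×10⁴ s.
N = 7.72×10⁸ × 1.221×10⁴ = 9.428×10¹².

N = 9.43×10¹²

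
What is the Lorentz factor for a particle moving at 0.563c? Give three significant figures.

γ = 1.21

γ = 1/√(1 − 0.563²) = 1/√0.6830 = 1.210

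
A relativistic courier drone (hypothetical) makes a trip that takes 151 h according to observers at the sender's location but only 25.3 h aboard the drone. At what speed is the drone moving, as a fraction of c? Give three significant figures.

The proper time is measured aboard the drone (both events occur at the drone's location); Δt is measured at the sender's location. γ = Δt/τ = 151/25.3 = 5.968.
β = √(1 − 1/γ²) = √(1 − 0.02807) = √0.9719

v = 0.986c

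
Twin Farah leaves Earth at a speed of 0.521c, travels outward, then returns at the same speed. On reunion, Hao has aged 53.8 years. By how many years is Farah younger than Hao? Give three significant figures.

γ = 1/√(1 − 0.521²) = 1/√0.7286 = 1.172
Farah's elapsed proper time: τ = 53.8/1.172 = 45.92 years.
Age gap = Δt − τ = 53.8 − 45.92 years.

Δt − τ = 7.88 years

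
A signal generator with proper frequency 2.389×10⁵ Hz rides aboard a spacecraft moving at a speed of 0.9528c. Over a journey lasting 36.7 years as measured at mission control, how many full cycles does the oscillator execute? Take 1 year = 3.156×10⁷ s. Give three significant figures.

γ = 1/√(1 − 0.9528²) = 1/√0.09217 = 3.294
The oscillator's own cycle count is N = f × τ where τ is the proper time aboard the spacecraft. τ = Δt/γ = 36.7/3.294 = 11.14 years = 3.516×10⁸ s.
N = 2.389×10⁵ × 3.516×10⁸ = 8.401×10¹³.

N = 8.40×10¹³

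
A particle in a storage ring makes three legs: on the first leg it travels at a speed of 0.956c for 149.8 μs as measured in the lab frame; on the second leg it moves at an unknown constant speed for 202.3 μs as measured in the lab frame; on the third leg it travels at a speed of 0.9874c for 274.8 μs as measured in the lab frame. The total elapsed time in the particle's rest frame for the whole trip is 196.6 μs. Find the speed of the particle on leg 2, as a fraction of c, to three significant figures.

Leg 1: γ = 1/√(1 − 0.956²) = 1/√0.08606 = 3.409; τ_1 = 149.8/3.409 = 43.95 μs.
Leg 2: speed unknown; τ_2 = 202.3/γ_2.
Leg 3: γ = 1/√(1 − 0.9874²) = 1/√0.02504 = 6.319; τ_3 = 274.8/6.319 = 43.49 μs.
Total proper time: 43.95 + τ_2 + 43.49 = 196.6, so τ_2 = 196.6 − 87.43 = 109.2 μs.
γ_2 = 202.3/109.2 = 1.853; β = √(1 − 1/γ²) = √0.7088.

β = 0.842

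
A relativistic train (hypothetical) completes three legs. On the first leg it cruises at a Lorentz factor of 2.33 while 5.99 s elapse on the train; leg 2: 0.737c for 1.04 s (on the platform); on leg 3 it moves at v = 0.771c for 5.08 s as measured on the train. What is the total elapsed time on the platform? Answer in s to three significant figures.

Δt = 23.0 s

Leg 1: γ = 2.33; Δt_1 = 2.330 × 5.99 = 13.96 s.
Leg 2: 1.04 s is already measured on the platform.
Leg 3: γ = 1/√(1 − 0.771²) = 1/√0.4056 = 1.570; Δt_3 = 1.570 × 5.08 = 7.977 s.
Total: 13.96 + 1.040 + 7.977 s.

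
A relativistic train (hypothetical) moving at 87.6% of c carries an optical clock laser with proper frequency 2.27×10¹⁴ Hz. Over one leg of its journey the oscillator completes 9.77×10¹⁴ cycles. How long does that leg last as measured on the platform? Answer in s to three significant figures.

β = 0.876; γ = 1/√(1 − 0.876²) = 1/√0.2326 = 2.073
Proper time for N cycles: τ = N/f = 9.77×10¹⁴/(2.27×10¹⁴) = 4.304×10⁰ s = 4.304 s.
Lab-frame duration Δt = γτ = 2.073 × 4.304 = 8.924 s.

Δt = 8.92 s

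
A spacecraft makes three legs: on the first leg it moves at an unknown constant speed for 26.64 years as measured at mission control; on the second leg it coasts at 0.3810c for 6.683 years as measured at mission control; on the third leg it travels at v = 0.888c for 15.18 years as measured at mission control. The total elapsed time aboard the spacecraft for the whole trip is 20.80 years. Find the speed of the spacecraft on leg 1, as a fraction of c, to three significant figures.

β = 0.958

Leg 1: speed unknown; τ_1 = 26.64/γ_1.
Leg 2: γ = 1/√(1 − 0.3810²) = 1/√0.8548 = 1.082; τ_2 = 6.683/1.082 = 6.179 years.
Leg 3: γ = 1/√(1 − 0.888²) = 1/√0.2115 = 2.175; τ_3 = 15.18/2.175 = 6.980 years.
Total proper time: τ_1 + 6.179 + 6.980 = 20.80, so τ_1 = 20.80 − 13.16 = 7.641 years.
γ_1 = 26.64/7.641 = 3.487; β = √(1 − 1/γ²) = √0.9177.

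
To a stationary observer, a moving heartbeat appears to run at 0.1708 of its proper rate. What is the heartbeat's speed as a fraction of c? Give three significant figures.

β = 0.985

Rate ratio = 1/γ, so γ = 1/0.1708 = 5.855.
β = √(1 − 1/γ²) = √(1 − 0.1708²) = √0.9708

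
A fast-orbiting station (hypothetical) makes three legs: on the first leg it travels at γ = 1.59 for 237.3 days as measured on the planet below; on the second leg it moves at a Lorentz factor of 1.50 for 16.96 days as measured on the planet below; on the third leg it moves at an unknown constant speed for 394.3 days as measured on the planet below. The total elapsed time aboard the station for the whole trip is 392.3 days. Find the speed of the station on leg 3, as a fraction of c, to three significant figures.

Leg 1: γ = 1.59; τ_1 = 237.3/1.590 = 149.2 days.
Leg 2: γ = 1.50; τ_2 = 16.96/1.500 = 11.31 days.
Leg 3: speed unknown; τ_3 = 394.3/γ_3.
Total proper time: 149.2 + 11.31 + τ_3 = 392.3, so τ_3 = 392.3 − 160.6 = 231.7 days.
γ_3 = 394.3/231.7 = 1.701; β = √(1 − 1/γ²) = √0.6546.

β = 0.809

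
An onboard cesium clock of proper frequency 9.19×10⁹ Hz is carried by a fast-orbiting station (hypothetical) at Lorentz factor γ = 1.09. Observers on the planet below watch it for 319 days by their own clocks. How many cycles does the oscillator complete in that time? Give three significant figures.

γ = 1.09
During 319 days of lab time, the oscillator's proper time advances by τ = Δt/γ = 319/1.090 = 292.7 days = 2.529×10⁷ s.
N = f × τ = 9.19×10⁹ × 2.529×10⁷ = 2.324×10¹⁷.

N = 2.32×10¹⁷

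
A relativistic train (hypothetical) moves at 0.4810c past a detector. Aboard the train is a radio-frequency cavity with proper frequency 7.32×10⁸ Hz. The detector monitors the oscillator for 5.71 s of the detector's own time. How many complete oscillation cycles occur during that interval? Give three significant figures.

N = 3.66×10⁹

γ = 1/√(1 − 0.4810²) = 1/√0.7686 = 1.141
During 5.71 s of lab time, the oscillator's proper time advances by τ = Δt/γ = 5.71/1.141 = 5.006 s = 5.006×10⁰ s.
N = f × τ = 7.32×10⁸ × 5.006×10⁰ = 3.664×10⁹.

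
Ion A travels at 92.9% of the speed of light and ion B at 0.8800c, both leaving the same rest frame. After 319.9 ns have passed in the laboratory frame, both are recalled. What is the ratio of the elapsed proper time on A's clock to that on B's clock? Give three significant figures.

A: β = 0.929; γ = 1/√(1 − 0.929²) = 1/√0.1370 = 2.702. B: γ = 1/√(1 − 0.8800²) = 1/√0.2256 = 2.105.
τ_A/τ_B = γ_B/γ_A = 2.105/2.702 = 0.7792, so τ_A/τ_B = 0.7792.

τ_A/τ_B = 0.779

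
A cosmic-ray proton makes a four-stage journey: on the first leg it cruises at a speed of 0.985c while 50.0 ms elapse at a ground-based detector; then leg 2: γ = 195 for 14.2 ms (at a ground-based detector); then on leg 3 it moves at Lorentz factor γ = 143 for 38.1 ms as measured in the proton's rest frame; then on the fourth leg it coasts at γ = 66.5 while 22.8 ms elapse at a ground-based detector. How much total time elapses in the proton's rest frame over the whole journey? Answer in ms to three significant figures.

τ = 47.1 ms

Leg 1: γ = 1/√(1 − 0.985²) = 1/√0.02977 = 5.795; τ_1 = 50.0/5.795 = 8.628 ms.
Leg 2: γ = 195; τ_2 = 14.2/195.0 = 0.07282 ms.
Leg 3: 38.1 ms is already measured in the proton's rest frame.
Leg 4: γ = 66.5; τ_4 = 22.8/66.50 = 0.3429 ms.
Total: 8.628 + 0.07282 + 38.10 + 0.3429 ms.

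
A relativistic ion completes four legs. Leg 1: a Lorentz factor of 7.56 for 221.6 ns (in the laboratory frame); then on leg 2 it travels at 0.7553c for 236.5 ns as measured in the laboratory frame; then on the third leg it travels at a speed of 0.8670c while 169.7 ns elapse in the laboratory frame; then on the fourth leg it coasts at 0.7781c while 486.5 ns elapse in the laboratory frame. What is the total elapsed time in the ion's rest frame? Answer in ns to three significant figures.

τ = 574 ns

Leg 1: γ = 7.56; τ_1 = 221.6/7.560 = 29.31 ns.
Leg 2: γ = 1/√(1 − 0.7553²) = 1/√0.4295 = 1.526; τ_2 = 236.5/1.526 = 155.0 ns.
Leg 3: γ = 1/√(1 − 0.8670²) = 1/√0.2483 = 2.007; τ_3 = 169.7/2.007 = 84.56 ns.
Leg 4: γ = 1/√(1 − 0.7781²) = 1/√0.3946 = 1.592; τ_4 = 486.5/1.592 = 305.6 ns.
Total: 29.31 + 155.0 + 84.56 + 305.6 ns.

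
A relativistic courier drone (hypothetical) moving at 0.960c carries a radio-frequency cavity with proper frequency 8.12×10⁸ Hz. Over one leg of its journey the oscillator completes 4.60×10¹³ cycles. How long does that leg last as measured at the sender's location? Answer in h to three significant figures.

Δt = 56.2 h

γ = 1/√(1 − 0.960²) = 25/7 ≈ 3.571
Proper time for N cycles: τ = N/f = 4.60×10¹³/(8.12×10⁸) = 5.665×10⁴ s = 15.74 h.
Lab-frame duration Δt = γτ = 3.571 × 15.74 = 56.20 h.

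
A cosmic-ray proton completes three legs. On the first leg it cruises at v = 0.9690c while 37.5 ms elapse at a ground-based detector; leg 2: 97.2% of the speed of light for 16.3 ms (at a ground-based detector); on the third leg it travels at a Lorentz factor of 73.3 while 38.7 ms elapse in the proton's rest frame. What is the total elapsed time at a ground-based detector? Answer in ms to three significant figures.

Δt = 2890 ms

Leg 1: 37.5 ms is already measured at a ground-based detector.
Leg 2: 16.3 ms is already measured at a ground-based detector.
Leg 3: γ = 73.3; Δt_3 = 73.30 × 38.7 = 2837 ms.
Total: 37.50 + 16.30 + 2837 ms.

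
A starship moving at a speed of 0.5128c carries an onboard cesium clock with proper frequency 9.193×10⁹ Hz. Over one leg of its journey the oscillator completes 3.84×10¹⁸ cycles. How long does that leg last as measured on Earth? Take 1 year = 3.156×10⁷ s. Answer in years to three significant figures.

Δt = 15.4 years

γ = 1/√(1 − 0.5128²) = 1/√0.7370 = 1.165
Proper time for N cycles: τ = N/f = 3.84×10¹⁸/(9.193×10⁹) = 4.177×10⁸ s = 13.24 years.
Lab-frame duration Δt = γτ = 1.165 × 13.24 = 15.42 years.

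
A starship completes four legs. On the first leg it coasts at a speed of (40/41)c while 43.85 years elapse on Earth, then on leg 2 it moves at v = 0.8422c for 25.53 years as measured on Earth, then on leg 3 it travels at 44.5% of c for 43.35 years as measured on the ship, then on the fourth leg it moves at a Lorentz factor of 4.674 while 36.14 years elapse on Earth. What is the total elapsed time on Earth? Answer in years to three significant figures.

Leg 1: 43.85 years is already measured on Earth.
Leg 2: 25.53 years is already measured on Earth.
Leg 3: β = 0.445; γ = 1/√(1 − 0.445²) = 1/√0.8020 = 1.117; Δt_3 = 1.117 × 43.35 = 48.41 years.
Leg 4: 36.14 years is already measured on Earth.
Total: 43.85 + 25.53 + 48.41 + 36.14 years.

Δt = 154 years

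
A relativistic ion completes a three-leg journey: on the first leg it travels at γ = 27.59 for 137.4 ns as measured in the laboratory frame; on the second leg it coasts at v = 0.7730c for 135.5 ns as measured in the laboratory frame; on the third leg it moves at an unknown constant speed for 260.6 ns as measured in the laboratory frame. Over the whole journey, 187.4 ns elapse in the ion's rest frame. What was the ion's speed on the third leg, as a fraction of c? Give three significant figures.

Leg 1: γ = 27.59; τ_1 = 137.4/27.59 = 4.980 ns.
Leg 2: γ = 1/√(1 − 0.7730²) = 1/√0.4025 = 1.576; τ_2 = 135.5/1.576 = 85.96 ns.
Leg 3: speed unknown; τ_3 = 260.6/γ_3.
Total proper time: 4.980 + 85.96 + τ_3 = 187.4, so τ_3 = 187.4 − 90.94 = 96.46 ns.
γ_3 = 260.6/96.46 = 2.702; β = √(1 − 1/γ²) = √0.8630.

β = 0.929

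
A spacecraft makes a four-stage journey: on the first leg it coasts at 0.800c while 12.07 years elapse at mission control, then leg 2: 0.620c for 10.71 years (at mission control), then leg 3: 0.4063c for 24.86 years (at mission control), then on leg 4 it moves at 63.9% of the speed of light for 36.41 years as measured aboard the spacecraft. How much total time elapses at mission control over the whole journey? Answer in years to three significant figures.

Δt = 95.0 years

Leg 1: 12.07 years is already measured at mission control.
Leg 2: 10.71 years is already measured at mission control.
Leg 3: 24.86 years is already measured at mission control.
Leg 4: β = 0.639; γ = 1/√(1 − 0.639²) = 1/√0.5917 = 1.300; Δt_4 = 1.300 × 36.41 = 47.33 years.
Total: 12.07 + 10.71 + 24.86 + 47.33 years.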